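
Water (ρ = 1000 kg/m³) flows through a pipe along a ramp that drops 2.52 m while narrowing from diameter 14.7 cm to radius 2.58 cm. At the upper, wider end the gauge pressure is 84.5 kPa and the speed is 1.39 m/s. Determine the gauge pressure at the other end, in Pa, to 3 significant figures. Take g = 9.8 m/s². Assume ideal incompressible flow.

Mass conservation (A₁v₁ = A₂v₂) gives v₂ = 1.39 × 170/20.9 = 11.3 m/s.
Energy conservation along the streamline gives P₂ = P₁ − ½ρ(v₂² − v₁²) − ρg(h₂ − h₁).
P₂ = 84500 + ½·1000·(1.39² − 11.3²) − 1000·9.8·(−2.52) = 84500 + (-62700) − (-24700) = 46500 Pa.

P₂ ≈ 46500 Pa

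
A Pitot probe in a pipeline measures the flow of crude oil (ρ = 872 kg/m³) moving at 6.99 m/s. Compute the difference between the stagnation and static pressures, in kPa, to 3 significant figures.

ΔP = 21.3 kPa

Bernoulli between the free stream and the stagnation point: ½ρv² = P_stag − P_static.
ΔP = ½·872·6.99² = 21300 Pa.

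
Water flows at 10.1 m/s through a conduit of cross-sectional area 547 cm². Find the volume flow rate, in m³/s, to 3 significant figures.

Q = A·v = 0.0547 m² × 10.1 m/s = 0.552 m³/s.

Q = 0.552 m³/s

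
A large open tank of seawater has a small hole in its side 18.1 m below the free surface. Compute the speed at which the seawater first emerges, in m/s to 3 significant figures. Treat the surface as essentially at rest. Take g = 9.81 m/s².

Bernoulli from surface to hole (P equal, v_surface ≈ 0): v = √(2gh) = √(2×9.81×18.1) = 18.8 m/s.

18.8 m/s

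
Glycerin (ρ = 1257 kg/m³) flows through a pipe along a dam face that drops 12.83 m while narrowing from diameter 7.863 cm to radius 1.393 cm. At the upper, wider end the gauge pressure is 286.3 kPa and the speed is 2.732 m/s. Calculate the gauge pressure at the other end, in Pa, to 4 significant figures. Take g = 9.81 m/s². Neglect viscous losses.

P₂ ≈ 151600 Pa

By continuity, v₂ = v₁·A₁/A₂ = 2.732·(48.56/6.096) = 21.76 m/s.
Energy conservation along the streamline gives P₂ = P₁ − ½ρ(v₂² − v₁²) − ρg(h₂ − h₁).
P₂ = 286300 + ½·1257·(2.732² − 21.76²) − 1257·9.81·(−12.83) = 286300 + (-293000) − (-158200) = 151600 Pa.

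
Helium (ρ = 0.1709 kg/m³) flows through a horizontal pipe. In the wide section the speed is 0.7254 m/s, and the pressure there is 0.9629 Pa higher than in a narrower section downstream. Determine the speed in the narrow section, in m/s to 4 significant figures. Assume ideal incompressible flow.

3.434 m/s

Horizontal Bernoulli: P₁ + ½ρv₁² = P₂ + ½ρv₂², so v₂² = v₁² + 2(P₁ − P₂)/ρ.
v₂ = √(0.7254² + 2·0.9629/0.1709) = √(0.5262 + 11.27) = 3.434 m/s.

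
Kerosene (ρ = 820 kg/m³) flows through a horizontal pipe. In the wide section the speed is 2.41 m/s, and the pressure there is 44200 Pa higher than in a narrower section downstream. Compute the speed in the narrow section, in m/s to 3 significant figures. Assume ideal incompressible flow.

v₂ = 10.7 m/s

With h₁ = h₂, rearranging Bernoulli gives v₂ = √(v₁² + 2ΔP/ρ).
v₂ = √(2.41² + 2·44200/820) = √(5.81 + 108) = 10.7 m/s.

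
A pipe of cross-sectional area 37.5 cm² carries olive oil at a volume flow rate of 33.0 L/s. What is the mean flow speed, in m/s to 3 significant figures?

v ≈ 8.80 m/s

Q = 33.0 L/s = 0.0330 m³/s.
v = Q/A = 0.0330 / 0.00375 = 8.80 m/s.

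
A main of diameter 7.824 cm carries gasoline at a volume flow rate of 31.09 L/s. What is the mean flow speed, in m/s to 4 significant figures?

Q = 31.09 L/s = 0.03109 m³/s.
v = Q/A = 0.03109 / 0.004808 = 6.467 m/s.

v ≈ 6.467 m/s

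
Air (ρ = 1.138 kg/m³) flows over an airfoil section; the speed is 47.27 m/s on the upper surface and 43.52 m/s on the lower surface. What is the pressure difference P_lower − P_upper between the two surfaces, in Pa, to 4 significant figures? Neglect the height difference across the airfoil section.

With negligible Δh, P + ½ρv² is constant, so P_low − P_up = ½ρ(v_up² − v_low²).
ΔP = ½·1.138·(47.27² − 43.52²) = 193.7 Pa.

ΔP = 193.7 Pa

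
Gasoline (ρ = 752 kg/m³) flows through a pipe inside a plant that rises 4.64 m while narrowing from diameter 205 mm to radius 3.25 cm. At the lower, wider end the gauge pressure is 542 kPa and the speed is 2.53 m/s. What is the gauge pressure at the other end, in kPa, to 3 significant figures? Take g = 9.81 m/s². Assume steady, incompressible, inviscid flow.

P₂ = 272 kPa

Continuity gives A₁v₁ = A₂v₂, so v₂ = (330 cm²)/(33.2 cm²) × 2.53 m/s = 25.2 m/s.
Energy conservation along the streamline gives P₂ = P₁ − ½ρ(v₂² − v₁²) − ρg(h₂ − h₁).
P₂ = 542000 + ½·752·(2.53² − 25.2²) − 752·9.81·(+4.64) = 542000 + (-236000) − (34200) = 272000 Pa.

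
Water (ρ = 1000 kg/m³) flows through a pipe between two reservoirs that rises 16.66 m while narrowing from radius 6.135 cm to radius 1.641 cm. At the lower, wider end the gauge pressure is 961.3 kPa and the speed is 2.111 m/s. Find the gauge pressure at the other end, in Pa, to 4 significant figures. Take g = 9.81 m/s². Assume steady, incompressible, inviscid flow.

By continuity, v₂ = v₁·A₁/A₂ = 2.111·(118.2/8.460) = 29.51 m/s.
Bernoulli: P₁ + ½ρv₁² + ρg h₁ = P₂ + ½ρv₂² + ρg h₂, so P₂ = P₁ + ½ρ(v₁² − v₂²) − ρg(h₂ − h₁).
P₂ = 961300 + ½·1000·(2.111² − 29.51²) − 1000·9.81·(+16.66) = 961300 + (-433100) − (163400) = 364800 Pa.

P₂ = 364800 Pa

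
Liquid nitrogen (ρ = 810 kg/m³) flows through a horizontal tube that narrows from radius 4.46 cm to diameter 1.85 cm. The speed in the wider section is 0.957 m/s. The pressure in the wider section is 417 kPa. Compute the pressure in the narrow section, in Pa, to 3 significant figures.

The volume flow rate is constant, so v₂ = (A₁/A₂)v₁ = (62.5/2.69)·0.957 = 22.2 m/s.
The pipe is horizontal, so Bernoulli reduces to P₁ + ½ρv₁² = P₂ + ½ρv₂².
P₂ = P₁ − ½ρ(v₂² − v₁²) = 417000 − ½·810·(22.2² − 0.957²) = 417000 − 200000 = 217000 Pa.

P₂ ≈ 217000 Pa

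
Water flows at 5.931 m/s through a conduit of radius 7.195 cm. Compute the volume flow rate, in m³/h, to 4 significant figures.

Q = A·v = 0.01626 m² × 5.931 m/s = 0.09646 m³/s.
Converting: 0.09646 m³/s × 3600 = 347.2 m³/h.

347.2 m³/h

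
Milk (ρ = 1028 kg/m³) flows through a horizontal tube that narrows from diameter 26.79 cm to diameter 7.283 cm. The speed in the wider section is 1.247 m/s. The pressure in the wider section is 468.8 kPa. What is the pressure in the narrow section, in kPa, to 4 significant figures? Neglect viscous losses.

Continuity gives A₁v₁ = A₂v₂, so v₂ = (563.7 cm²)/(41.66 cm²) × 1.247 m/s = 16.87 m/s.
The pipe is horizontal, so Bernoulli reduces to P₁ + ½ρv₁² = P₂ + ½ρv₂².
P₂ = P₁ − ½ρ(v₂² − v₁²) = 468800 − ½·1028·(16.87² − 1.247²) = 468800 − 145500 = 323300 Pa.

323.3 kPa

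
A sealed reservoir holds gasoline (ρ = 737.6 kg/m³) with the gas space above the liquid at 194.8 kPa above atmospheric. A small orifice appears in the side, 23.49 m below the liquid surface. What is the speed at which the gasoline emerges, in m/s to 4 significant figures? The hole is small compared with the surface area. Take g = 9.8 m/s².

Take point 1 at the surface (v₁ ≈ 0) and point 2 at the hole (at atmospheric pressure). Bernoulli: P₁ + ρg h = P_atm + ½ρv₂².
With P₁ − P_atm = 194800 Pa, v₂ = √(2gh + 2ΔP/ρ) = √(2·9.8·23.49 + 2·194800/737.6) = 31.44 m/s.

31.44 m/s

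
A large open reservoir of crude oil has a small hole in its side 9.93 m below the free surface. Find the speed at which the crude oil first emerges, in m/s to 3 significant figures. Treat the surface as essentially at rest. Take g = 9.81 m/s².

With the surface at rest and both surface and jet at atmospheric pressure, Bernoulli gives ρg h = ½ρv², so v = √(2gh) = √(2·9.81·9.93) = 14.0 m/s.

v ≈ 14.0 m/s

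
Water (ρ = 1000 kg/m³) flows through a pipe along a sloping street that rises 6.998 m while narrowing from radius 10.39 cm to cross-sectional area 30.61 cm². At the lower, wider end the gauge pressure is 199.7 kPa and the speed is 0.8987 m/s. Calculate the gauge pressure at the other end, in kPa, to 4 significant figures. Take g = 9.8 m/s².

P₂ = 81.95 kPa

Continuity gives A₁v₁ = A₂v₂, so v₂ = (339.1 cm²)/(30.61 cm²) × 0.8987 m/s = 9.957 m/s.
Applying Bernoulli between the two ends and solving for P₂: P₂ = P₁ + ½ρ(v₁² − v₂²) − ρgΔh.
P₂ = 199700 + ½·1000·(0.8987² − 9.957²) − 1000·9.8·(+6.998) = 199700 + (-49170) − (68580) = 81950 Pa.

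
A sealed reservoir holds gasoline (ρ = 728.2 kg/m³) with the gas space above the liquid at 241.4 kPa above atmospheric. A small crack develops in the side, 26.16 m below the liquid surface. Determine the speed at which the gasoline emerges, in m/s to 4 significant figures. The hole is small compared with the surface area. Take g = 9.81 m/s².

34.30 m/s

Take point 1 at the surface (v₁ ≈ 0) and point 2 at the hole (at atmospheric pressure). Bernoulli: P₁ + ρg h = P_atm + ½ρv₂².
With P₁ − P_atm = 241400 Pa, v₂ = √(2gh + 2ΔP/ρ) = √(2·9.81·26.16 + 2·241400/728.2) = 34.30 m/s.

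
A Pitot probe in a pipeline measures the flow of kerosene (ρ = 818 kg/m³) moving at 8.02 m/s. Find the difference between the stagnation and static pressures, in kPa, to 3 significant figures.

The dynamic pressure equals the rise in static pressure at the stagnation point: ΔP = ½ρv².
ΔP = ½·818·8.02² = 26300 Pa.

ΔP ≈ 26.3 kPa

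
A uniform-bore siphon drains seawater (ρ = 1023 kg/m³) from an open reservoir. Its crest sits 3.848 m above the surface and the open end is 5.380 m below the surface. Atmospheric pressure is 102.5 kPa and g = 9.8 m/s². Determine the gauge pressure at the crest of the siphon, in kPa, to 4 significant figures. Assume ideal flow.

P_gauge ≈ -92.51 kPa

The outlet speed comes from Torricelli: v = √(2g·5.380) = 10.27 m/s.
The bore is uniform, so the speed at the crest is the same v. Bernoulli surface→crest: P_atm = P_top + ½ρv² + ρg·h_top.
P_top = 102500 − ½·1023·10.27² − 1023·9.8·3.848 = 9986 Pa. So P_gauge = P_top − P_atm = -92510 Pa.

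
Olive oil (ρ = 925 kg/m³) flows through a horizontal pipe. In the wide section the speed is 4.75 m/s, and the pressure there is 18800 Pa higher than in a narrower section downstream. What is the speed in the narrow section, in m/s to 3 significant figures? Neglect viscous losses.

v₂ = 7.95 m/s

Horizontal Bernoulli: P₁ + ½ρv₁² = P₂ + ½ρv₂², so v₂² = v₁² + 2(P₁ − P₂)/ρ.
v₂ = √(4.75² + 2·18800/925) = √(22.6 + 40.6) = 7.95 m/s.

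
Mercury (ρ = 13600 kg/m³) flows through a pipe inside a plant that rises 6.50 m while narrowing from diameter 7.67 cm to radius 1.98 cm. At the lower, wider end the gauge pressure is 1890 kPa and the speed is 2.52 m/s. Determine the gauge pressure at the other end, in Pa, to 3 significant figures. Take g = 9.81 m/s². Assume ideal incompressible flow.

458000 Pa

By continuity, v₂ = v₁·A₁/A₂ = 2.52·(46.2/12.3) = 9.45 m/s.
Applying Bernoulli between the two ends and solving for P₂: P₂ = P₁ + ½ρ(v₁² − v₂²) − ρgΔh.
P₂ = 1890000 + ½·13600·(2.52² − 9.45²) − 13600·9.81·(+6.50) = 1890000 + (-565000) − (867000) = 458000 Pa.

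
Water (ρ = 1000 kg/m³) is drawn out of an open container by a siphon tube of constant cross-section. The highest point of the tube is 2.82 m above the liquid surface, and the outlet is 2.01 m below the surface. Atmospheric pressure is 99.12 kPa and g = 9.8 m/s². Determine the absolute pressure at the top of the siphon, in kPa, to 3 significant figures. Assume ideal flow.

P_top = 51.8 kPa

From the surface to the outlet (both open to atmosphere, surface at rest): v = √(2g·h_out) = √(2·9.8·2.01) = 6.28 m/s.
With constant cross-section the crest speed equals v; applying Bernoulli from the surface up to the crest, P_top = P_atm − ½ρv² − ρg·h_top.
P_top = 99120 − ½·1000·6.28² − 1000·9.8·2.82 = 51800 Pa.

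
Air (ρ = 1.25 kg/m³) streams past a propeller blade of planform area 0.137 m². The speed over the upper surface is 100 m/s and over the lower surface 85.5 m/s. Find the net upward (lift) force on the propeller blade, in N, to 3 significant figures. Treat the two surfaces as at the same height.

230 N

From P + ½ρv² = const at equal height, P_low − P_up = ½ρ(v_up² − v_low²).
ΔP = ½·1.25·(100² − 85.5²) = 1680 Pa.
Lift = ΔP · A = 1680 × 0.137 = 230 N.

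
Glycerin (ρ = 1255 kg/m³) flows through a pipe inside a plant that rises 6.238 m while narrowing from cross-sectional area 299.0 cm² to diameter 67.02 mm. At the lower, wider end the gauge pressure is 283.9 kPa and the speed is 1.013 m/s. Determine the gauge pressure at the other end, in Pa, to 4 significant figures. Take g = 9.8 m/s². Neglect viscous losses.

P₂ = 161600 Pa

By continuity, v₂ = v₁·A₁/A₂ = 1.013·(299.0/35.28) = 8.586 m/s.
Bernoulli: P₁ + ½ρv₁² + ρg h₁ = P₂ + ½ρv₂² + ρg h₂, so P₂ = P₁ + ½ρ(v₁² − v₂²) − ρg(h₂ − h₁).
P₂ = 283900 + ½·1255·(1.013² − 8.586²) − 1255·9.8·(+6.238) = 283900 + (-45610) − (76720) = 161600 Pa.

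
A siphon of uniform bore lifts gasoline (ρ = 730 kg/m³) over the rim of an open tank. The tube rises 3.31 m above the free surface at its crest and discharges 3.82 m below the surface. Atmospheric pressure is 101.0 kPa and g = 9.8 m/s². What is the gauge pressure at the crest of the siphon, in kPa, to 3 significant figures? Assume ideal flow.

P_gauge ≈ -51.0 kPa

The outlet speed comes from Torricelli: v = √(2g·3.82) = 8.65 m/s.
With constant cross-section the crest speed equals v; applying Bernoulli from the surface up to the crest, P_top = P_atm − ½ρv² − ρg·h_top.
P_top = 101000 − ½·730·8.65² − 730·9.8·3.31 = 50000 Pa. So P_gauge = P_top − P_atm = -51000 Pa.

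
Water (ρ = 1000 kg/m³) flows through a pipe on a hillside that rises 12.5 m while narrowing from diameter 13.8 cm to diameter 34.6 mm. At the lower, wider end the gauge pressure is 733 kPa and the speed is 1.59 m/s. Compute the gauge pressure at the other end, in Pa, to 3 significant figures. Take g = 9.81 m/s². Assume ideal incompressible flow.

Mass conservation (A₁v₁ = A₂v₂) gives v₂ = 1.59 × 150/9.40 = 25.3 m/s.
Energy conservation along the streamline gives P₂ = P₁ − ½ρ(v₂² − v₁²) − ρg(h₂ − h₁).
P₂ = 733000 + ½·1000·(1.59² − 25.3²) − 1000·9.81·(+12.5) = 733000 + (-319000) − (123000) = 292000 Pa.

P₂ = 292000 Pa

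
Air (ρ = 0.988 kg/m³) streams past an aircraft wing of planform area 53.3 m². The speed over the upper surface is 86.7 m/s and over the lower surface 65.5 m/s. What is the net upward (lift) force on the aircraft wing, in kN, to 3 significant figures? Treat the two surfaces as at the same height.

With equal heights on the two surfaces, Bernoulli gives P_lower − P_upper = ½ρ(v_upper² − v_lower²).
ΔP = ½·0.988·(86.7² − 65.5²) = 1590 Pa.
Lift = ΔP · A = 1590 × 53.3 = 85000 N.

F ≈ 85.0 kN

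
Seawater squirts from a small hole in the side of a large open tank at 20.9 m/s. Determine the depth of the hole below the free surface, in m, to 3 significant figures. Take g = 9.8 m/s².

Inverting v = √(2gh) gives h = v² / 2g.
h = 20.9²/(2·9.8) = 437/19.60 = 22.3 m.

h = 22.3 m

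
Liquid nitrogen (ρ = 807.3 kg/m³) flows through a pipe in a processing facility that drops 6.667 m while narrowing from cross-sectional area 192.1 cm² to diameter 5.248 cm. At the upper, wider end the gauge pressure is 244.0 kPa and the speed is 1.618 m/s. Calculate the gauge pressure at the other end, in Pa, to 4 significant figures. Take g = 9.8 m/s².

P₂ = 214500 Pa

By continuity, v₂ = v₁·A₁/A₂ = 1.618·(192.1/21.63) = 14.37 m/s.
Applying Bernoulli between the two ends and solving for P₂: P₂ = P₁ + ½ρ(v₁² − v₂²) − ρgΔh.
P₂ = 244000 + ½·807.3·(1.618² − 14.37²) − 807.3·9.8·(−6.667) = 244000 + (-82280) − (-52750) = 214500 Pa.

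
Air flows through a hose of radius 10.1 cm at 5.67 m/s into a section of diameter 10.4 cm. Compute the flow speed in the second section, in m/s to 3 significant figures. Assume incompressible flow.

By continuity, v₂ = v₁·A₁/A₂ = 5.67·(320/84.9) = 21.4 m/s.

v₂ ≈ 21.4 m/s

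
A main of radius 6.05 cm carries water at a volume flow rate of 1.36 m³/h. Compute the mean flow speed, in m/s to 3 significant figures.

v ≈ 0.0329 m/s

Q = 1.36 m³/h = 0.000378 m³/s.
v = Q/A = 0.000378 / 0.0115 = 0.0329 m/s.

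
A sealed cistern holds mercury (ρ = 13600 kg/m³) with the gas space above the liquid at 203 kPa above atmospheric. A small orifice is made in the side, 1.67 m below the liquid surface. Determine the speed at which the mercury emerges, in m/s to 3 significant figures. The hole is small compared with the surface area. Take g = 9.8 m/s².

v = 7.91 m/s

Take point 1 at the surface (v₁ ≈ 0) and point 2 at the hole (at atmospheric pressure). Bernoulli: P₁ + ρg h = P_atm + ½ρv₂².
With P₁ − P_atm = 203000 Pa, v₂ = √(2gh + 2ΔP/ρ) = √(2·9.8·1.67 + 2·203000/13600) = 7.91 m/s.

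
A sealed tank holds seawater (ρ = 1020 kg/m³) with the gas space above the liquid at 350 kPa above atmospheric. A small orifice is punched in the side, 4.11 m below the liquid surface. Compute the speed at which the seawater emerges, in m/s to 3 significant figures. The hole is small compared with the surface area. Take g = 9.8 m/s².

v = 27.7 m/s

Take point 1 at the surface (v₁ ≈ 0) and point 2 at the hole (at atmospheric pressure). Bernoulli: P₁ + ρg h = P_atm + ½ρv₂².
With P₁ − P_atm = 350000 Pa, v₂ = √(2gh + 2ΔP/ρ) = √(2·9.8·4.11 + 2·350000/1020) = 27.7 m/s.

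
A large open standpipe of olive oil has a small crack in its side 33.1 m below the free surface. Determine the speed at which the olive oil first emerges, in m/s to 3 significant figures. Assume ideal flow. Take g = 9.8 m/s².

v ≈ 25.5 m/s

Torricelli's result v = √(2gh) gives v = √(2·9.8·33.1) = 25.5 m/s.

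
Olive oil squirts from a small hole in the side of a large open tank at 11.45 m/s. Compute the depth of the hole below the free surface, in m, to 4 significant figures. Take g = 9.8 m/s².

Inverting v = √(2gh) gives h = v² / 2g.
h = 11.45²/(2·9.8) = 131.1/19.60 = 6.689 m.

h ≈ 6.689 m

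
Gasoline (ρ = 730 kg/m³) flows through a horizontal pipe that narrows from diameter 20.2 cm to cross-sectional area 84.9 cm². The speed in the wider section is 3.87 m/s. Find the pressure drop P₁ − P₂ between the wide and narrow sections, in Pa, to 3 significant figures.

By continuity, v₂ = v₁·A₁/A₂ = 3.87·(320/84.9) = 14.6 m/s.
The pipe is horizontal, so Bernoulli reduces to P₁ + ½ρv₁² = P₂ + ½ρv₂².
P₁ − P₂ = ½·730·(14.6² − 3.87²) = ½·730·198 = 72400 Pa.

ΔP = 72400 Pa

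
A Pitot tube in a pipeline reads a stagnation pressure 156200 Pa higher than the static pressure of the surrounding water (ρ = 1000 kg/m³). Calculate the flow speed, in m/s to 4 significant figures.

The dynamic pressure equals the rise in static pressure at the stagnation point: ΔP = ½ρv².
v = √(2ΔP/ρ) = √(2·156200/1000) = 17.67 m/s.

v = 17.67 m/s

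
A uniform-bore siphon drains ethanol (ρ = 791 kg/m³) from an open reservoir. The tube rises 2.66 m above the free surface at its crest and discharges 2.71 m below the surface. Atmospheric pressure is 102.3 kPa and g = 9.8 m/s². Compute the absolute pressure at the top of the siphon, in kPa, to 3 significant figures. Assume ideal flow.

The outlet speed comes from Torricelli: v = √(2g·2.71) = 7.29 m/s.
Continuity keeps v the same throughout the tube; from surface to crest, P_atm + 0 = P_top + ½ρv² + ρg·h_top.
P_top = 102300 − ½·791·7.29² − 791·9.8·2.66 = 60700 Pa.

60.7 kPa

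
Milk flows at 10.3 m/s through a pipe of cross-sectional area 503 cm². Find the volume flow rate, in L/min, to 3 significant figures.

Q = A·v = 0.0503 m² × 10.3 m/s = 0.518 m³/s.
Converting: 0.518 m³/s × 60000 = 31100 L/min.

Q ≈ 31100 L/min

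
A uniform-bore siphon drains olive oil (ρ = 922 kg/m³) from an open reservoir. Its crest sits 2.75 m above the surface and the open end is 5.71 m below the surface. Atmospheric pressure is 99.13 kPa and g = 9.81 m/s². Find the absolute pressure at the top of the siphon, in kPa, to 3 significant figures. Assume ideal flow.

The outlet speed comes from Torricelli: v = √(2g·5.71) = 10.6 m/s.
Continuity keeps v the same throughout the tube; from surface to crest, P_atm + 0 = P_top + ½ρv² + ρg·h_top.
P_top = 99130 − ½·922·10.6² − 922·9.81·2.75 = 22600 Pa.

P_top ≈ 22.6 kPa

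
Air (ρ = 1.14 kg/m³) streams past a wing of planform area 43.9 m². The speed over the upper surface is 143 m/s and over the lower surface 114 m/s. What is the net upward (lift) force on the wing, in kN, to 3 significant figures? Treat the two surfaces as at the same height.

With equal heights on the two surfaces, Bernoulli gives P_lower − P_upper = ½ρ(v_upper² − v_lower²).
ΔP = ½·1.14·(143² − 114²) = 4250 Pa.
Lift = ΔP · A = 4250 × 43.9 = 186000 N.

F = 186 kN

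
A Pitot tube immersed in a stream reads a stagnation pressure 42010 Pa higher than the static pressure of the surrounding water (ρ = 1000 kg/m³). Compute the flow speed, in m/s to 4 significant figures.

Bernoulli between the free stream and the stagnation point: ½ρv² = P_stag − P_static.
v = √(2ΔP/ρ) = √(2·42010/1000) = 9.166 m/s.

v = 9.166 m/s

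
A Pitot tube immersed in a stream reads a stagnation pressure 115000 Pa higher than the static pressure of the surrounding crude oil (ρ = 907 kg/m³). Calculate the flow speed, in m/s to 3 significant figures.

15.9 m/s

Bernoulli between the free stream and the stagnation point: ½ρv² = P_stag − P_static.
v = √(2ΔP/ρ) = √(2·115000/907) = 15.9 m/s.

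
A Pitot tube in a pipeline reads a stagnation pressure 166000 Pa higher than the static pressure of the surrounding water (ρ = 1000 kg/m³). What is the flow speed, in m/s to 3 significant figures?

v = 18.2 m/s

Bernoulli between the free stream and the stagnation point: ½ρv² = P_stag − P_static.
v = √(2ΔP/ρ) = √(2·166000/1000) = 18.2 m/s.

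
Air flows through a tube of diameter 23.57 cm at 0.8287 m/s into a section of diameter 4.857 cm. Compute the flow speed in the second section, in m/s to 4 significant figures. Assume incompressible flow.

The volume flow rate is constant, so v₂ = (A₁/A₂)v₁ = (436.3/18.53)·0.8287 = 19.52 m/s.

v₂ ≈ 19.52 m/s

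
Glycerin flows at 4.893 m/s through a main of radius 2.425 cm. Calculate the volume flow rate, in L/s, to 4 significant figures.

Q ≈ 9.040 L/s

Q = A·v = 0.001847 m² × 4.893 m/s = 0.009040 m³/s.
Converting: 0.009040 m³/s × 1000 = 9.040 L/s.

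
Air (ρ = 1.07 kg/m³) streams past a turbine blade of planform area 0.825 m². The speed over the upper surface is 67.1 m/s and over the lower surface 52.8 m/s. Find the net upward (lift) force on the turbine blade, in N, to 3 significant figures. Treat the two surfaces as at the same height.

With equal heights on the two surfaces, Bernoulli gives P_lower − P_upper = ½ρ(v_upper² − v_lower²).
ΔP = ½·1.07·(67.1² − 52.8²) = 917 Pa.
Lift = ΔP · A = 917 × 0.825 = 757 N.

F ≈ 757 N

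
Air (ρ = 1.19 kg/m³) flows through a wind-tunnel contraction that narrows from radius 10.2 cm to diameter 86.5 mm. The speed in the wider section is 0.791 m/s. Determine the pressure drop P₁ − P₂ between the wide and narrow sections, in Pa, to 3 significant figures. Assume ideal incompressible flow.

ΔP ≈ 11.1 Pa

The volume flow rate is constant, so v₂ = (A₁/A₂)v₁ = (327/58.8)·0.791 = 4.40 m/s.
The pipe is horizontal, so Bernoulli reduces to P₁ + ½ρv₁² = P₂ + ½ρv₂².
P₁ − P₂ = ½·1.19·(4.40² − 0.791²) = ½·1.19·18.7 = 11.1 Pa.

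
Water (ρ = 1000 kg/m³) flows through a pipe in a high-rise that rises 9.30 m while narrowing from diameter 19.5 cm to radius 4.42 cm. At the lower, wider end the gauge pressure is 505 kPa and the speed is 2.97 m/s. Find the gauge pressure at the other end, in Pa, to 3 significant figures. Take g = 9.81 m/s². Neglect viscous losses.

P₂ ≈ 314000 Pa

Continuity gives A₁v₁ = A₂v₂, so v₂ = (299 cm²)/(61.4 cm²) × 2.97 m/s = 14.5 m/s.
Bernoulli: P₁ + ½ρv₁² + ρg h₁ = P₂ + ½ρv₂² + ρg h₂, so P₂ = P₁ + ½ρ(v₁² − v₂²) − ρg(h₂ − h₁).
P₂ = 505000 + ½·1000·(2.97² − 14.5²) − 1000·9.81·(+9.30) = 505000 + (-100000) − (91200) = 314000 Pa.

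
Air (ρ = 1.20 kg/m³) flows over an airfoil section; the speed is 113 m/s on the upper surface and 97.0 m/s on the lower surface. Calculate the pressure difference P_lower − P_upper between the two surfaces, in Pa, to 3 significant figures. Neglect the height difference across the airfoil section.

The pressure is lower where the speed is higher: ΔP = ½ρ(v_up² − v_low²).
ΔP = ½·1.20·(113² − 97.0²) = 2020 Pa.

2020 Pa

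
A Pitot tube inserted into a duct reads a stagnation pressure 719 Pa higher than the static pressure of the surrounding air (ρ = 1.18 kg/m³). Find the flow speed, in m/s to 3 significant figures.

Bernoulli between the free stream and the stagnation point: ½ρv² = P_stag − P_static.
v = √(2ΔP/ρ) = √(2·719/1.18) = 34.9 m/s.

v = 34.9 m/s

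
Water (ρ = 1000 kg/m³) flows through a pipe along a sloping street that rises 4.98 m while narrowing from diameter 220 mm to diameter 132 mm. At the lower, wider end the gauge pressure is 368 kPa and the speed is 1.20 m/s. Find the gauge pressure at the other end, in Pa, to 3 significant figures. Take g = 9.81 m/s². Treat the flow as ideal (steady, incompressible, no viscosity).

P₂ ≈ 314000 Pa

The volume flow rate is constant, so v₂ = (A₁/A₂)v₁ = (380/137)·1.20 = 3.33 m/s.
Bernoulli: P₁ + ½ρv₁² + ρg h₁ = P₂ + ½ρv₂² + ρg h₂, so P₂ = P₁ + ½ρ(v₁² − v₂²) − ρg(h₂ − h₁).
P₂ = 368000 + ½·1000·(1.20² − 3.33²) − 1000·9.81·(+4.98) = 368000 + (-4840) − (48900) = 314000 Pa.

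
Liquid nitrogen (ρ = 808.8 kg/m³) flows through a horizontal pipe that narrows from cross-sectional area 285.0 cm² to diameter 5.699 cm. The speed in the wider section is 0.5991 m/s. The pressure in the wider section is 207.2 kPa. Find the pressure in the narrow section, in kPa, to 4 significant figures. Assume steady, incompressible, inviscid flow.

189.2 kPa

Mass conservation (A₁v₁ = A₂v₂) gives v₂ = 0.5991 × 285.0/25.51 = 6.694 m/s.
The pipe is horizontal, so Bernoulli reduces to P₁ + ½ρv₁² = P₂ + ½ρv₂².
P₂ = P₁ − ½ρ(v₂² − v₁²) = 207200 − ½·808.8·(6.694² − 0.5991²) = 207200 − 17970 = 189200 Pa.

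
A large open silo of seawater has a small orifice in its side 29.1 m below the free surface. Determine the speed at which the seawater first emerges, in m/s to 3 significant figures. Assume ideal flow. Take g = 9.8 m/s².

v ≈ 23.9 m/s

With the surface at rest and both surface and jet at atmospheric pressure, Bernoulli gives ρg h = ½ρv², so v = √(2gh) = √(2·9.8·29.1) = 23.9 m/s.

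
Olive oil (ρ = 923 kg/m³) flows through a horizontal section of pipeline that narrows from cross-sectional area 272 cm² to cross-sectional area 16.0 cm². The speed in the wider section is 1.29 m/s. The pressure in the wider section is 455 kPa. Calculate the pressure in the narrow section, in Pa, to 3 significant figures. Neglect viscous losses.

The volume flow rate is constant, so v₂ = (A₁/A₂)v₁ = (272/16.0)·1.29 = 21.9 m/s.
With no height change, Bernoulli's equation is P₁ + ½ρv₁² = P₂ + ½ρv₂².
P₂ = P₁ − ½ρ(v₂² − v₁²) = 455000 − ½·923·(21.9² − 1.29²) = 455000 − 221000 = 234000 Pa.

P₂ ≈ 234000 Pa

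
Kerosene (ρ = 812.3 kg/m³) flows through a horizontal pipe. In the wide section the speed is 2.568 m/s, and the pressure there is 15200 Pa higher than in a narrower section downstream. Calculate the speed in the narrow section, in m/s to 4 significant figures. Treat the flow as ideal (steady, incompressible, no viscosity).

With h₁ = h₂, rearranging Bernoulli gives v₂ = √(v₁² + 2ΔP/ρ).
v₂ = √(2.568² + 2·15200/812.3) = √(6.595 + 37.42) = 6.635 m/s.

v₂ ≈ 6.635 m/s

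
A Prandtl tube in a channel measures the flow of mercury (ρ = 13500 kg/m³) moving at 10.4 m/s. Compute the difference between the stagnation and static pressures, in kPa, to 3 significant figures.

730 kPa

The dynamic pressure equals the rise in static pressure at the stagnation point: ΔP = ½ρv².
ΔP = ½·13500·10.4² = 730000 Pa.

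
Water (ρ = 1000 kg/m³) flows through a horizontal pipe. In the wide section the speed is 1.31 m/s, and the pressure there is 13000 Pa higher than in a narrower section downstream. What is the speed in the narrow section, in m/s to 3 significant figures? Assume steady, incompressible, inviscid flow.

With h₁ = h₂, rearranging Bernoulli gives v₂ = √(v₁² + 2ΔP/ρ).
v₂ = √(1.31² + 2·13000/1000) = √(1.72 + 26.0) = 5.26 m/s.

v₂ ≈ 5.26 m/s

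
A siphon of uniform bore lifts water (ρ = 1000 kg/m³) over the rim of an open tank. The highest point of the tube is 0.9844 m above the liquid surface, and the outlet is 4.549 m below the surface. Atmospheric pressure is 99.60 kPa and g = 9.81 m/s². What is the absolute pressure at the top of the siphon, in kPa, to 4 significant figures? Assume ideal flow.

The outlet speed comes from Torricelli: v = √(2g·4.549) = 9.447 m/s.
With constant cross-section the crest speed equals v; applying Bernoulli from the surface up to the crest, P_top = P_atm − ½ρv² − ρg·h_top.
P_top = 99600 − ½·1000·9.447² − 1000·9.81·0.9844 = 45320 Pa.

45.32 kPa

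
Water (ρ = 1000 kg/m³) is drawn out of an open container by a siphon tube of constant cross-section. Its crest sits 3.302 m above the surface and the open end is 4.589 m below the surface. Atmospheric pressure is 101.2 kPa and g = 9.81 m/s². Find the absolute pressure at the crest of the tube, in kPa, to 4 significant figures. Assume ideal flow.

From the surface to the outlet (both open to atmosphere, surface at rest): v = √(2g·h_out) = √(2·9.81·4.589) = 9.489 m/s.
With constant cross-section the crest speed equals v; applying Bernoulli from the surface up to the crest, P_top = P_atm − ½ρv² − ρg·h_top.
P_top = 101200 − ½·1000·9.489² − 1000·9.81·3.302 = 23790 Pa.

P_top = 23.79 kPa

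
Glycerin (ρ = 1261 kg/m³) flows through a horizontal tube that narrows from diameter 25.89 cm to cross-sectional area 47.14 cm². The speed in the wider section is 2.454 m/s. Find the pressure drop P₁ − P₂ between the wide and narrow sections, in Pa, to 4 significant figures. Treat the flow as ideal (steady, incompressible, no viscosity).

ΔP = 469700 Pa

Mass conservation (A₁v₁ = A₂v₂) gives v₂ = 2.454 × 526.4/47.14 = 27.41 m/s.
With no height change, Bernoulli's equation is P₁ + ½ρv₁² = P₂ + ½ρv₂².
P₁ − P₂ = ½·1261·(27.41² − 2.454²) = ½·1261·745.0 = 469700 Pa.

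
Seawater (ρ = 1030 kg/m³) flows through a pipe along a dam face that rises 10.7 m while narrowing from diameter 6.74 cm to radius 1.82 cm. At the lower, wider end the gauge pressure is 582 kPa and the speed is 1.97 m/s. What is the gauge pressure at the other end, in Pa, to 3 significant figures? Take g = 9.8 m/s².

P₂ = 452000 Pa

By continuity, v₂ = v₁·A₁/A₂ = 1.97·(35.7/10.4) = 6.75 m/s.
Energy conservation along the streamline gives P₂ = P₁ − ½ρ(v₂² − v₁²) − ρg(h₂ − h₁).
P₂ = 582000 + ½·1030·(1.97² − 6.75²) − 1030·9.8·(+10.7) = 582000 + (-21500) − (108000) = 452000 Pa.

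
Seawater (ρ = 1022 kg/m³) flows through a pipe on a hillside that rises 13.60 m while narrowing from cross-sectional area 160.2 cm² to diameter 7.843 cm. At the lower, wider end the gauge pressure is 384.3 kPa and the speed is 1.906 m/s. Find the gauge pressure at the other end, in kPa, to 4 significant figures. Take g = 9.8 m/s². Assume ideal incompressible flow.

P₂ ≈ 229.5 kPa

Continuity gives A₁v₁ = A₂v₂, so v₂ = (160.2 cm²)/(48.31 cm²) × 1.906 m/s = 6.320 m/s.
Applying Bernoulli between the two ends and solving for P₂: P₂ = P₁ + ½ρ(v₁² − v₂²) − ρgΔh.
P₂ = 384300 + ½·1022·(1.906² − 6.320²) − 1022·9.8·(+13.60) = 384300 + (-18560) − (136200) = 229500 Pa.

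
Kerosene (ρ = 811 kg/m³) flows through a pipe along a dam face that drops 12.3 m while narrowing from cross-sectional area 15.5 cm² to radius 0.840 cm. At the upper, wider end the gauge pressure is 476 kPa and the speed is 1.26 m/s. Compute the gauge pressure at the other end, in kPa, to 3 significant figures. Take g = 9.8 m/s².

P₂ = 543 kPa

The volume flow rate is constant, so v₂ = (A₁/A₂)v₁ = (15.5/2.22)·1.26 = 8.81 m/s.
Energy conservation along the streamline gives P₂ = P₁ − ½ρ(v₂² − v₁²) − ρg(h₂ − h₁).
P₂ = 476000 + ½·811·(1.26² − 8.81²) − 811·9.8·(−12.3) = 476000 + (-30800) − (-97800) = 543000 Pa.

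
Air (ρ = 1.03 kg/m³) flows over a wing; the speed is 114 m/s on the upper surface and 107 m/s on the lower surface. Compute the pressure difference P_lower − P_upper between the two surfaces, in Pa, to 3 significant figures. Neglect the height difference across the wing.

ΔP ≈ 797 Pa

With negligible Δh, P + ½ρv² is constant, so P_low − P_up = ½ρ(v_up² − v_low²).
ΔP = ½·1.03·(114² − 107²) = 797 Pa.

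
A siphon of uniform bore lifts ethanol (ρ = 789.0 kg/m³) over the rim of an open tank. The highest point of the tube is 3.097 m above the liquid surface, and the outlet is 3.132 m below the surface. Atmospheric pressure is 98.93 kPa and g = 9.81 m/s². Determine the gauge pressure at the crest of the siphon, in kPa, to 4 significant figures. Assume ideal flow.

From the surface to the outlet (both open to atmosphere, surface at rest): v = √(2g·h_out) = √(2·9.81·3.132) = 7.839 m/s.
The bore is uniform, so the speed at the crest is the same v. Bernoulli surface→crest: P_atm = P_top + ½ρv² + ρg·h_top.
P_top = 98930 − ½·789.0·7.839² − 789.0·9.81·3.097 = 50720 Pa. So P_gauge = P_top − P_atm = -48210 Pa.

P_gauge ≈ -48.21 kPa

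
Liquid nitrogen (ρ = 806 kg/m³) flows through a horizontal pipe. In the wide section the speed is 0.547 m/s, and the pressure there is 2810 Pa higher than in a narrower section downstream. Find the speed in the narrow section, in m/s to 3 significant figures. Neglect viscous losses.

v₂ ≈ 2.70 m/s

Along the level pipe P + ½ρv² is conserved, hence v₂² = v₁² + 2(P₁ − P₂)/ρ.
v₂ = √(0.547² + 2·2810/806) = √(0.299 + 6.97) = 2.70 m/s.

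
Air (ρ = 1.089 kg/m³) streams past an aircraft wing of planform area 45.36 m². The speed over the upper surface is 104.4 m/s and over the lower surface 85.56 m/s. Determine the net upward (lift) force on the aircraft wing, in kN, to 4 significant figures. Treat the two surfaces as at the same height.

F ≈ 88.39 kN

The faster flow above has the lower pressure; Bernoulli (same height) gives ΔP = ½ρ(v_up² − v_low²).
ΔP = ½·1.089·(104.4² − 85.56²) = 1949 Pa.
Lift = ΔP · A = 1949 × 45.36 = 88390 N.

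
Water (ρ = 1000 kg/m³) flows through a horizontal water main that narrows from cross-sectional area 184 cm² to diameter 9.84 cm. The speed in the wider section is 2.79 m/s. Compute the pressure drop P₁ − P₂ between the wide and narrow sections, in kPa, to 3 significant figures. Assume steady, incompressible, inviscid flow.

Continuity gives A₁v₁ = A₂v₂, so v₂ = (184 cm²)/(76.0 cm²) × 2.79 m/s = 6.75 m/s.
Along the horizontal streamline, P + ½ρv² is constant.
P₁ − P₂ = ½·1000·(6.75² − 2.79²) = ½·1000·37.8 = 18900 Pa.

18.9 kPa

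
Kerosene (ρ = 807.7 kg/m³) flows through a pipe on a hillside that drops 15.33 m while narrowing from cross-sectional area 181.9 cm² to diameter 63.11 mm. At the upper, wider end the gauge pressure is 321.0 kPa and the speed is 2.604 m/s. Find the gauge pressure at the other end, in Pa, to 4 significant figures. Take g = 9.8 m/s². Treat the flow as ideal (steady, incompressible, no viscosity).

P₂ ≈ 352500 Pa

Mass conservation (A₁v₁ = A₂v₂) gives v₂ = 2.604 × 181.9/31.28 = 15.14 m/s.
Energy conservation along the streamline gives P₂ = P₁ − ½ρ(v₂² − v₁²) − ρg(h₂ − h₁).
P₂ = 321000 + ½·807.7·(2.604² − 15.14²) − 807.7·9.8·(−15.33) = 321000 + (-89860) − (-121300) = 352500 Pa.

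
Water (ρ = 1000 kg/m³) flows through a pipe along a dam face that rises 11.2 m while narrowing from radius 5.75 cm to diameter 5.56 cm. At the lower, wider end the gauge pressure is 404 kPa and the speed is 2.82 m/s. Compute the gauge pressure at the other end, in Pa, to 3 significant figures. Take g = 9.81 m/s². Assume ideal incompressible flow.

P₂ ≈ 225000 Pa

Mass conservation (A₁v₁ = A₂v₂) gives v₂ = 2.82 × 104/24.3 = 12.1 m/s.
Applying Bernoulli between the two ends and solving for P₂: P₂ = P₁ + ½ρ(v₁² − v₂²) − ρgΔh.
P₂ = 404000 + ½·1000·(2.82² − 12.1²) − 1000·9.81·(+11.2) = 404000 + (-68800) − (110000) = 225000 Pa.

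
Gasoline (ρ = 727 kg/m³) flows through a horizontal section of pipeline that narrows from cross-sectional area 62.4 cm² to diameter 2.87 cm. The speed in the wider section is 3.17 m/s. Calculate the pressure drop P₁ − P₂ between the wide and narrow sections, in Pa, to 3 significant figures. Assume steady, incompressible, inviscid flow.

Continuity gives A₁v₁ = A₂v₂, so v₂ = (62.4 cm²)/(6.47 cm²) × 3.17 m/s = 30.6 m/s.
The pipe is horizontal, so Bernoulli reduces to P₁ + ½ρv₁² = P₂ + ½ρv₂².
P₁ − P₂ = ½·727·(30.6² − 3.17²) = ½·727·925 = 336000 Pa.

ΔP ≈ 336000 Pa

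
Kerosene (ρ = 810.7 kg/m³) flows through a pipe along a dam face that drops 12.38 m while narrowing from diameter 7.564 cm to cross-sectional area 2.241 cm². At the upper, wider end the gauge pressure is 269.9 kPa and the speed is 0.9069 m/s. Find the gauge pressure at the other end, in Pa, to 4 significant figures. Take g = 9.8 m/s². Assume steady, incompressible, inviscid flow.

P₂ ≈ 234500 Pa

By continuity, v₂ = v₁·A₁/A₂ = 0.9069·(44.94/2.241) = 18.18 m/s.
Bernoulli: P₁ + ½ρv₁² + ρg h₁ = P₂ + ½ρv₂² + ρg h₂, so P₂ = P₁ + ½ρ(v₁² − v₂²) − ρg(h₂ − h₁).
P₂ = 269900 + ½·810.7·(0.9069² − 18.18²) − 810.7·9.8·(−12.38) = 269900 + (-133700) − (-98360) = 234500 Pa.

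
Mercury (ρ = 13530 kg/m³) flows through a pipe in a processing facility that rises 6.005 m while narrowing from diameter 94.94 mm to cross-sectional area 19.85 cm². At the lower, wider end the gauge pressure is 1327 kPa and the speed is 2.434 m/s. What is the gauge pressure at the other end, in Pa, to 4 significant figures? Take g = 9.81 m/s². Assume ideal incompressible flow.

60280 Pa

By continuity, v₂ = v₁·A₁/A₂ = 2.434·(70.79/19.85) = 8.681 m/s.
Energy conservation along the streamline gives P₂ = P₁ − ½ρ(v₂² − v₁²) − ρg(h₂ − h₁).
P₂ = 1327000 + ½·13530·(2.434² − 8.681²) − 13530·9.81·(+6.005) = 1327000 + (-469700) − (797000) = 60280 Pa.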